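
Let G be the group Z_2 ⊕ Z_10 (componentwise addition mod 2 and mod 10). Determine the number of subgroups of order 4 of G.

1

|G| = 20 and 4 | 20, so subgroups of order 4 are possible by Lagrange.
The subgroups of order 4 are: {(0,0), (0,5), (1,0), (1,5)}.
So G has 1 subgroup of order 4.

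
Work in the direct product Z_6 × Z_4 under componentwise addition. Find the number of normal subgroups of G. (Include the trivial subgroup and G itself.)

G is abelian, so every subgroup is normal.
G has 16 subgroups in total, hence 16 normal subgroups.

16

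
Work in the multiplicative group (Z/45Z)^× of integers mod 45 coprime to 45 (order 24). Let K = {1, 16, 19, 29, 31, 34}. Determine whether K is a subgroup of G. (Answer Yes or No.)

34 ∈ K but its inverse 4 ∉ K, so K is not a subgroup.

No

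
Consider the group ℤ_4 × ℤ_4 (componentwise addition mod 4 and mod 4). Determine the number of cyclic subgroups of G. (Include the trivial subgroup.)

10

Each element a generates a cyclic subgroup ⟨a⟩; distinct elements may generate the same one (a cyclic group of order d has φ(d) generators).
Cyclic subgroups by order — order 1: 1; order 2: 3; order 4: 6.
Total: 10.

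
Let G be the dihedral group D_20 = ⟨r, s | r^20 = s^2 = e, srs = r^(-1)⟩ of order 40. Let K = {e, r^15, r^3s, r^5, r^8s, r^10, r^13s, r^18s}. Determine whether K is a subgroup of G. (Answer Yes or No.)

|K| = 8 divides |G| = 40, consistent with Lagrange.
K contains the identity, every element's inverse is in K, and K is closed under ·: it is a subgroup.

Yes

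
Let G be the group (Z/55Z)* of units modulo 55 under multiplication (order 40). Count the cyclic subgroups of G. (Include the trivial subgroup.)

Each element a generates a cyclic subgroup ⟨a⟩; distinct elements may generate the same one (a cyclic group of order d has φ(d) generators).
Cyclic subgroups by order — order 1: 1; order 2: 3; order 4: 2; order 5: 1; order 10: 3; order 20: 2.
Total: 12.

12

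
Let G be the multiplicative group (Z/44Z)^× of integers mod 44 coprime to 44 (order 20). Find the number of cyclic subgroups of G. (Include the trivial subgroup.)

8

Group the elements of G by the cyclic subgroup they generate; each cyclic subgroup of order d accounts for φ(d) elements.
Cyclic subgroups by order — order 1: 1; order 2: 3; order 5: 1; order 10: 3.
Total: 8.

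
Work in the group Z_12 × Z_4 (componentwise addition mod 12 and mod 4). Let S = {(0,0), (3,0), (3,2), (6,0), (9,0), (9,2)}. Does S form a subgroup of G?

Closure fails: (9,0) + (9,2) = (6,2) ∉ S. So S is not a subgroup.

No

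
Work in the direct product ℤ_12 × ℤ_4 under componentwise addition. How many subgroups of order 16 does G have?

|G| = 48 and 16 | 48, so subgroups of order 16 are possible by Lagrange.
The subgroups of order 16 are: {(0,0), (0,1), (0,2), (0,3), (3,0), (3,1), (3,2), (3,3), (6,0), (6,1), (6,2), (6,3), (9,0), (9,1), (9,2), (9,3)}.
So G has 1 subgroup of order 16.

1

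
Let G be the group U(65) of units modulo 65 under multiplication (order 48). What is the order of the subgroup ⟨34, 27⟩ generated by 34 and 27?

16

|⟨34⟩| = 4 and |⟨27⟩| = 4, so |H| is a multiple of lcm(4, 4) = 4 and divides |G| = 48.
Closing under the operation: H = {1, 8, 12, 14, 18, 21, 27, 31, 34, 38, 44, 47, 51, 53, 57, 64}, so |H| = 16.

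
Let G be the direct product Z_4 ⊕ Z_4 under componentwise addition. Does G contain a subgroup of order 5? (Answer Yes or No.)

5 does not divide |G| = 16, so by Lagrange no subgroup of order 5 exists.

No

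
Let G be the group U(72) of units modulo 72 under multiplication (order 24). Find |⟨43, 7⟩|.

12

|⟨43⟩| = 6 and |⟨7⟩| = 6, so |H| is a multiple of lcm(6, 6) = 6 and divides |G| = 24.
Closing under the operation: H = {1, 7, 13, 19, 25, 31, 37, 43, 49, 55, 61, 67}, so |H| = 12.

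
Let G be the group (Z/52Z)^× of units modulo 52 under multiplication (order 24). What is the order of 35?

6

Compute successive powers of 35 mod 52: 35, 29, 27, 9, 3, 1; 35^6 ≡ 1 (mod 52).
So |⟨35⟩| = 6.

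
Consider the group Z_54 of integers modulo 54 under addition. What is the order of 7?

In Z_54, the order of an element a is n/gcd(a, n).
gcd(7, 54) = 1, so |⟨7⟩| = 54/1 = 54.

54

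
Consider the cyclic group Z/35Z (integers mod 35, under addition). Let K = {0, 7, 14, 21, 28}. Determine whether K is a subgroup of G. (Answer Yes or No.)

Yes

|K| = 5 divides |G| = 35, consistent with Lagrange.
K contains the identity, every element's inverse is in K, and K is closed under +: it is a subgroup.
In fact K = ⟨21⟩.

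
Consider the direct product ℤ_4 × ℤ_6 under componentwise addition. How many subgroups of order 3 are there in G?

|G| = 24 and 3 | 24, so subgroups of order 3 are possible by Lagrange.
The subgroups of order 3 are: {(0,0), (0,2), (0,4)}.
So G has 1 subgroup of order 3.

1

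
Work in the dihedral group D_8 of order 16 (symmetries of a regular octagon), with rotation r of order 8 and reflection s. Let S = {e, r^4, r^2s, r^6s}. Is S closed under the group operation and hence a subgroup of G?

|S| = 4 divides |G| = 16, consistent with Lagrange.
S contains the identity, every element's inverse is in S, and S is closed under ·: it is a subgroup.

Yes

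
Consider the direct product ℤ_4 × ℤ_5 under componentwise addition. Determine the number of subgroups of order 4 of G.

|G| = 20 and 4 | 20, so subgroups of order 4 are possible by Lagrange.
The subgroups of order 4 are: {(0,0), (1,0), (2,0), (3,0)}.
So G has 1 subgroup of order 4.

1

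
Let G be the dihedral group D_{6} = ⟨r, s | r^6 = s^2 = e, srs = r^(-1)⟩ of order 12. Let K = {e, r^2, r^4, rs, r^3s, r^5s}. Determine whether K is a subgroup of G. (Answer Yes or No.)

|K| = 6 divides |G| = 12, consistent with Lagrange.
K contains the identity, every element's inverse is in K, and K is closed under ·: it is a subgroup.

Yes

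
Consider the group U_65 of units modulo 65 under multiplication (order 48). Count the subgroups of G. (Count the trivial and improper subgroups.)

30

|G| = 48, so by Lagrange every subgroup order divides 48. Divisors: 1, 2, 3, 4, 6, 8, 12, 16, 24, 48.
Subgroups by order — order 1: 1; order 2: 3; order 3: 1; order 4: 7; order 6: 3; order 8: 3; order 12: 7; order 16: 1; order 24: 3; order 48: 1.
Total: 1 + 3 + 1 + 7 + 3 + 3 + 7 + 1 + 3 + 1 = 30.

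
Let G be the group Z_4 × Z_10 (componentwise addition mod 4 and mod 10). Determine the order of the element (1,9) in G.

The order of (1,9) in Z_4 × Z_10 is lcm(ord(1) in Z_4, ord(9) in Z_10).
ord(1) = 4 and ord(9) = 10, so |⟨(1,9)⟩| = lcm(4, 10) = 20.

20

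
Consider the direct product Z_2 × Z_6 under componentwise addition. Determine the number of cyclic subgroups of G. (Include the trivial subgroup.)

Each element a generates a cyclic subgroup ⟨a⟩; distinct elements may generate the same one (a cyclic group of order d has φ(d) generators).
Cyclic subgroups by order — order 1: 1; order 2: 3; order 3: 1; order 6: 3.
Total: 8.

8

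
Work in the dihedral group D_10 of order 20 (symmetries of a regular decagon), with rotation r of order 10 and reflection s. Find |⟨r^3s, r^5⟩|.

|⟨r^3s⟩| = 2 and |⟨r^5⟩| = 2, so |H| is a multiple of lcm(2, 2) = 2 and divides |G| = 20.
Closing under the operation: H = {e, r^5, r^3s, r^8s}, so |H| = 4.

4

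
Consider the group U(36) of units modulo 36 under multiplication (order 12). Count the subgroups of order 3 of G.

|G| = 12 and 3 | 12, so subgroups of order 3 are possible by Lagrange.
The subgroups of order 3 are: {1, 13, 25}.
So G has 1 subgroup of order 3.

1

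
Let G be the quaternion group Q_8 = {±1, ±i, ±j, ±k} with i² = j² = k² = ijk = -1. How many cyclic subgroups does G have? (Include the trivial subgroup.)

5

Group the elements of G by the cyclic subgroup they generate; each cyclic subgroup of order d accounts for φ(d) elements.
Cyclic subgroups by order — order 1: 1; order 2: 1; order 4: 3.
Total: 5.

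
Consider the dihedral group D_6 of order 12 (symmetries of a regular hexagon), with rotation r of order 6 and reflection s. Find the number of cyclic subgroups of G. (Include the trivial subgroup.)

10

Group the elements of G by the cyclic subgroup they generate; each cyclic subgroup of order d accounts for φ(d) elements.
Cyclic subgroups by order — order 1: 1; order 2: 7; order 3: 1; order 6: 1.
Total: 10.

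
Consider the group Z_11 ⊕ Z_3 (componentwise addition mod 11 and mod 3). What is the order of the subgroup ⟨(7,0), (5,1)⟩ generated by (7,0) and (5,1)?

33

|⟨(7,0)⟩| = 11 and |⟨(5,1)⟩| = 33, so |H| is a multiple of lcm(11, 33) = 33 and divides |G| = 33.
Closing {(7,0), (5,1)} under the group operation gives all of G, so |H| = 33.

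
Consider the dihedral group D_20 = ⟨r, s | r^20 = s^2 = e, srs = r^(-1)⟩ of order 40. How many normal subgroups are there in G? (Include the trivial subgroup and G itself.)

9

G has 48 subgroups. Checking conjugation-invariance by order — order 1: 1/1 normal; order 2: 1/21 normal; order 4: 1/11 normal; order 5: 1/1 normal; order 8: 0/5 normal; order 10: 1/5 normal; order 20: 3/3 normal; order 40: 1/1 normal.
Total normal subgroups: 9.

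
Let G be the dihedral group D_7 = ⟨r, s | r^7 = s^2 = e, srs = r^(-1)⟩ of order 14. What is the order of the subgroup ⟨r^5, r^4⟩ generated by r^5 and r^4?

7

|⟨r^5⟩| = 7 and |⟨r^4⟩| = 7, so |H| is a multiple of lcm(7, 7) = 7 and divides |G| = 14.
Closing under the operation: H = {e, r, r^2, r^3, r^4, r^5, r^6}, so |H| = 7.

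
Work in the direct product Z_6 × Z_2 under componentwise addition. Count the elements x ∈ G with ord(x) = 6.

6

An element (a,b) has order lcm(ord(a), ord(b)); count pairs with lcm equal to 6.
Enumerating gives 6 such elements.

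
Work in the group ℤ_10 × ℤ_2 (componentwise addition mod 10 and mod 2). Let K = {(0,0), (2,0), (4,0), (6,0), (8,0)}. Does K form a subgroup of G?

|K| = 5 divides |G| = 20, consistent with Lagrange.
K contains the identity, every element's inverse is in K, and K is closed under +: it is a subgroup.
In fact K = ⟨(4,0)⟩.

Yes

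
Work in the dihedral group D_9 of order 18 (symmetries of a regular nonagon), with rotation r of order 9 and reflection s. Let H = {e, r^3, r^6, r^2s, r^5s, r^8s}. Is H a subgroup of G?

Yes

|H| = 6 divides |G| = 18, consistent with Lagrange.
H contains the identity, every element's inverse is in H, and H is closed under ·: it is a subgroup.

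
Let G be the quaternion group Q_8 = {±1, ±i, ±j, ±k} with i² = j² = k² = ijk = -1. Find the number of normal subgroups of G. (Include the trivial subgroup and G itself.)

G has 6 subgroups. Checking conjugation-invariance by order — order 1: 1/1 normal; order 2: 1/1 normal; order 4: 3/3 normal; order 8: 1/1 normal.
Total normal subgroups: 6.

6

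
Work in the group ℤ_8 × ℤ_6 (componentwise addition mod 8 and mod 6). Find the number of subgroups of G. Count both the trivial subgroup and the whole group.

|G| = 48, so by Lagrange every subgroup order divides 48. Divisors: 1, 2, 3, 4, 6, 8, 12, 16, 24, 48.
Subgroups by order — order 1: 1; order 2: 3; order 3: 1; order 4: 3; order 6: 3; order 8: 3; order 12: 3; order 16: 1; order 24: 3; order 48: 1.
Total: 1 + 3 + 1 + 3 + 3 + 3 + 3 + 1 + 3 + 1 = 22.

22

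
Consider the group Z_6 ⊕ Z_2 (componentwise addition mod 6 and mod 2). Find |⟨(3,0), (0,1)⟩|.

|⟨(3,0)⟩| = 2 and |⟨(0,1)⟩| = 2, so |H| is a multiple of lcm(2, 2) = 2 and divides |G| = 12.
Closing under the operation: H = {(0,0), (0,1), (3,0), (3,1)}, so |H| = 4.

4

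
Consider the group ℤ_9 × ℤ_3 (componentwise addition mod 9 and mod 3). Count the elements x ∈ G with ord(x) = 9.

18

An element (a,b) has order lcm(ord(a), ord(b)); count pairs with lcm equal to 9.
Enumerating gives 18 such elements.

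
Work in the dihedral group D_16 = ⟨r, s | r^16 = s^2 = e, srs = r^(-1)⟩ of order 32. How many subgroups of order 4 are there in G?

9

|G| = 32 and 4 | 32, so subgroups of order 4 are possible by Lagrange.
The subgroups of order 4 are: {e, r^8, r^2s, r^10s}; {e, r^8, r^3s, r^11s}; {e, r^4, r^8, r^12}; {e, r^8, r^4s, r^12s}; … (9 in all).
So G has 9 subgroups of order 4.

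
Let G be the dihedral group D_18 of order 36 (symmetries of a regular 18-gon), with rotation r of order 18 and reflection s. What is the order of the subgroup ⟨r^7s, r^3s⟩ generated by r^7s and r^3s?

|⟨r^7s⟩| = 2 and |⟨r^3s⟩| = 2, so |H| is a multiple of lcm(2, 2) = 2 and divides |G| = 36.
Closing under the operation: H = {e, r^2, r^4, r^6, r^8, r^10, r^12, r^14, r^16, rs, r^3s, r^5s, r^7s, r^9s, r^11s, r^13s, r^15s, r^17s}, so |H| = 18.

18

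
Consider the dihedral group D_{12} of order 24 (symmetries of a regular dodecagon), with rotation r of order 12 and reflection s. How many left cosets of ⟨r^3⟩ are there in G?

|⟨r^3⟩| = 4 and |G| = 24.
By Lagrange, [G : H] = |G|/|H| = 24/4 = 6.

6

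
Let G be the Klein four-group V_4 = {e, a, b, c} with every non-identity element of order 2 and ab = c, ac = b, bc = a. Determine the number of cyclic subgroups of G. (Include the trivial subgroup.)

4

Group the elements of G by the cyclic subgroup they generate; each cyclic subgroup of order d accounts for φ(d) elements.
Cyclic subgroups by order — order 1: 1; order 2: 3.
Total: 4.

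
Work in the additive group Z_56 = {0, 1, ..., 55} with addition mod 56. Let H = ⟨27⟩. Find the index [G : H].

|⟨27⟩| = 56 and |G| = 56.
By Lagrange, [G : H] = |G|/|H| = 56/56 = 1.

1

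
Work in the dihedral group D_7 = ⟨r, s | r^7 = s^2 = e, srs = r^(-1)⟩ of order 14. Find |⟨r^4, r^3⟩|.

7

|⟨r^4⟩| = 7 and |⟨r^3⟩| = 7, so |H| is a multiple of lcm(7, 7) = 7 and divides |G| = 14.
Closing under the operation: H = {e, r, r^2, r^3, r^4, r^5, r^6}, so |H| = 7.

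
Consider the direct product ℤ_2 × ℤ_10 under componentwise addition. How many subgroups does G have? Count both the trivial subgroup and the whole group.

10

|G| = 20, so by Lagrange every subgroup order divides 20. Divisors: 1, 2, 4, 5, 10, 20.
Subgroups by order — order 1: 1; order 2: 3; order 4: 1; order 5: 1; order 10: 3; order 20: 1.
Total: 1 + 3 + 1 + 1 + 3 + 1 = 10.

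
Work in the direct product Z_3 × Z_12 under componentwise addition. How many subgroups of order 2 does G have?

1

|G| = 36 and 2 | 36, so subgroups of order 2 are possible by Lagrange.
The subgroups of order 2 are: {(0,0), (0,6)}.
So G has 1 subgroup of order 2.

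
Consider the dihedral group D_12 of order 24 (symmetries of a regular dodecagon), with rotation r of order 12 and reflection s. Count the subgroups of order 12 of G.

3

|G| = 24 and 12 | 24, so subgroups of order 12 are possible by Lagrange.
The subgroups of order 12 are: {e, r, r^2, r^3, r^4, r^5, r^6, r^7, r^8, r^9, r^10, r^11}; {e, r^2, r^4, r^6, r^8, r^10, s, r^2s, r^4s, r^6s, r^8s, r^10s}; {e, r^2, r^4, r^6, r^8, r^10, rs, r^3s, r^5s, r^7s, r^9s, r^11s}.
So G has 3 subgroups of order 12.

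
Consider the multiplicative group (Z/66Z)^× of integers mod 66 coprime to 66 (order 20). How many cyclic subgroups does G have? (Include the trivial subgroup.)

A cyclic subgroup of order d is generated by each of its φ(d) elements of order d, so the cyclic subgroups of order d number (#elements of order d)/φ(d).
Cyclic subgroups by order — order 1: 1; order 2: 3; order 5: 1; order 10: 3.
Total: 8.

8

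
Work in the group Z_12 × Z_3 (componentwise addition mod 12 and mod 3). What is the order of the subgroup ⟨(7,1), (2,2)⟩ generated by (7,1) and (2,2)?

12

|⟨(7,1)⟩| = 12 and |⟨(2,2)⟩| = 6, so |H| is a multiple of lcm(12, 6) = 12 and divides |G| = 36.
Closing under the operation: H = {(0,0), (1,1), (2,2), (3,0), (4,1), (5,2), (6,0), (7,1), (8,2), (9,0), (10,1), (11,2)}, so |H| = 12.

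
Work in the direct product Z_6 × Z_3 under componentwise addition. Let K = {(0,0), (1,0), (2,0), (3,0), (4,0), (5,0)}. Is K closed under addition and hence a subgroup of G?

|K| = 6 divides |G| = 18, consistent with Lagrange.
K contains the identity, every element's inverse is in K, and K is closed under +: it is a subgroup.
In fact K = ⟨(5,0)⟩.

Yes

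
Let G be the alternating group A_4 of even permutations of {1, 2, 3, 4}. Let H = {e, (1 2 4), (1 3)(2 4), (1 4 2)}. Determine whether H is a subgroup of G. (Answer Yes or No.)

Closure fails: (1 2 4) ∘ (1 3)(2 4) = (1 3 2) ∉ H. So H is not a subgroup.

No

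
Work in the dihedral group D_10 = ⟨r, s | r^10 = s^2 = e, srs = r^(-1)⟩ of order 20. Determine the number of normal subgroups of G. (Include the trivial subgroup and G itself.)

G has 22 subgroups. Checking conjugation-invariance by order — order 1: 1/1 normal; order 2: 1/11 normal; order 4: 0/5 normal; order 5: 1/1 normal; order 10: 3/3 normal; order 20: 1/1 normal.
Total normal subgroups: 7.

7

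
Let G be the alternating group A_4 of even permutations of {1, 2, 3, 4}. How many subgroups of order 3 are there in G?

4

|G| = 12 and 3 | 12, so subgroups of order 3 are possible by Lagrange.
The subgroups of order 3 are: {e, (1 2 3), (1 3 2)}; {e, (1 2 4), (1 4 2)}; {e, (1 3 4), (1 4 3)}; {e, (2 3 4), (2 4 3)}.
So G has 4 subgroups of order 3.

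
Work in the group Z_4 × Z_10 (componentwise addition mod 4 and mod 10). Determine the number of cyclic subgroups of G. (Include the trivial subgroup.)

Each element a generates a cyclic subgroup ⟨a⟩; distinct elements may generate the same one (a cyclic group of order d has φ(d) generators).
Cyclic subgroups by order — order 1: 1; order 2: 3; order 4: 2; order 5: 1; order 10: 3; order 20: 2.
Total: 12.

12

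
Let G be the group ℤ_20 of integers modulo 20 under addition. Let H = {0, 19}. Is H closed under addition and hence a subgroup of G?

No

19 ∈ H but its inverse 1 ∉ H, so H is not a subgroup.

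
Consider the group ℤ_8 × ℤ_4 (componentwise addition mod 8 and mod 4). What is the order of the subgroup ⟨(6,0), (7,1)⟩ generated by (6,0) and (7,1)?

16

|⟨(6,0)⟩| = 4 and |⟨(7,1)⟩| = 8, so |H| is a multiple of lcm(4, 8) = 8 and divides |G| = 32.
Closing under the operation: H = {(0,0), (0,2), (1,1), (1,3), (2,0), (2,2), (3,1), (3,3), (4,0), (4,2), (5,1), (5,3), (6,0), (6,2), (7,1), (7,3)}, so |H| = 16.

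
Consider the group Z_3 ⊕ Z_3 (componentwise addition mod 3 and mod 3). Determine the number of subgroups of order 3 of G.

|G| = 9 and 3 | 9, so subgroups of order 3 are possible by Lagrange.
The subgroups of order 3 are: {(0,0), (0,1), (0,2)}; {(0,0), (1,0), (2,0)}; {(0,0), (1,1), (2,2)}; {(0,0), (1,2), (2,1)}.
So G has 4 subgroups of order 3.

4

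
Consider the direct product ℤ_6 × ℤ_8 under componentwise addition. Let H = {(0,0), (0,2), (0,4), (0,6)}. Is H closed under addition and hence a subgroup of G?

|H| = 4 divides |G| = 48, consistent with Lagrange.
H contains the identity, every element's inverse is in H, and H is closed under +: it is a subgroup.
In fact H = ⟨(0,2)⟩.

Yes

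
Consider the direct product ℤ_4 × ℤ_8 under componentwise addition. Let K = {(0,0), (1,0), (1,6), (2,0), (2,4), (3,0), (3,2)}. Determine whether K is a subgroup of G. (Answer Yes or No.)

No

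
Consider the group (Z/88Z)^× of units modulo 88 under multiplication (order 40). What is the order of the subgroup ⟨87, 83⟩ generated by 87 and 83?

20

|⟨87⟩| = 2 and |⟨83⟩| = 10, so |H| is a multiple of lcm(2, 10) = 10 and divides |G| = 40.
Closing under the operation: H = {1, 5, 7, 9, 19, 25, 35, 37, 39, 43, 45, 49, 51, 53, 63, 69, 79, 81, 83, 87}, so |H| = 20.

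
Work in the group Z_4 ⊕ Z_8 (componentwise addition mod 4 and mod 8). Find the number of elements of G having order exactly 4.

An element (a,b) has order lcm(ord(a), ord(b)); count pairs with lcm equal to 4.
Enumerating gives 12 such elements.

12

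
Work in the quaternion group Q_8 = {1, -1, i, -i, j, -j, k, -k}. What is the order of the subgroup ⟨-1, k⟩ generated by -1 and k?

|⟨-1⟩| = 2 and |⟨k⟩| = 4, so |H| is a multiple of lcm(2, 4) = 4 and divides |G| = 8.
Closing under the operation: H = {1, -1, k, -k}, so |H| = 4.

4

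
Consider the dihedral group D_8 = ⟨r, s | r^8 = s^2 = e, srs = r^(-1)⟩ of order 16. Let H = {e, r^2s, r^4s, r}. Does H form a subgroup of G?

No

r ∈ H but its inverse r^7 ∉ H, so H is not a subgroup.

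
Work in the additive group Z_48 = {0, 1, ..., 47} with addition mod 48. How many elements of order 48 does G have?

In a cyclic group of order 48, the number of elements of order d (for d | 48) is φ(d).
φ(48) = 16.

16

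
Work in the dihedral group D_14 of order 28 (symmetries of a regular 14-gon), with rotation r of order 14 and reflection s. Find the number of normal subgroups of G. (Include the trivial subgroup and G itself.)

7

G has 28 subgroups. Checking conjugation-invariance by order — order 1: 1/1 normal; order 2: 1/15 normal; order 4: 0/7 normal; order 7: 1/1 normal; order 14: 3/3 normal; order 28: 1/1 normal.
Total normal subgroups: 7.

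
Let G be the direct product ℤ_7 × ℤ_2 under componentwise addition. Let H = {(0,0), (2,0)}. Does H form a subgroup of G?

(2,0) ∈ H but its inverse (5,0) ∉ H, so H is not a subgroup.

No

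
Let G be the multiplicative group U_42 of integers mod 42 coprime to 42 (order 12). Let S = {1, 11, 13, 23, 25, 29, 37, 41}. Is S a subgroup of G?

|S| = 8 does not divide |G| = 12, so by Lagrange S is not a subgroup.

No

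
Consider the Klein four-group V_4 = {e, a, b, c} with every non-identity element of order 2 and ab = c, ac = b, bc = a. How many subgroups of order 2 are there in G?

|G| = 4 and 2 | 4, so subgroups of order 2 are possible by Lagrange.
The subgroups of order 2 are: {e, a}; {e, b}; {e, c}.
So G has 3 subgroups of order 2.

3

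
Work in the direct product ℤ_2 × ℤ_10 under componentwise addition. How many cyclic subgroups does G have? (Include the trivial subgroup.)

8

Each element a generates a cyclic subgroup ⟨a⟩; distinct elements may generate the same one (a cyclic group of order d has φ(d) generators).
Cyclic subgroups by order — order 1: 1; order 2: 3; order 5: 1; order 10: 3.
Total: 8.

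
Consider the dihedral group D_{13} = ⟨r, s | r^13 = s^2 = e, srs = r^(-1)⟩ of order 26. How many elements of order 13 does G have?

Enumerating element orders in G gives 12 elements of order 13.

12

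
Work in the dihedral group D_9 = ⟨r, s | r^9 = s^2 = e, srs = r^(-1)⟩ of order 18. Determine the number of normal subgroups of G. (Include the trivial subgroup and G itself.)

4

G has 16 subgroups. Checking conjugation-invariance by order — order 1: 1/1 normal; order 2: 0/9 normal; order 3: 1/1 normal; order 6: 0/3 normal; order 9: 1/1 normal; order 18: 1/1 normal.
Total normal subgroups: 4.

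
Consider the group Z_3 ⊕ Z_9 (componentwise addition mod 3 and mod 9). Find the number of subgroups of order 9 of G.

4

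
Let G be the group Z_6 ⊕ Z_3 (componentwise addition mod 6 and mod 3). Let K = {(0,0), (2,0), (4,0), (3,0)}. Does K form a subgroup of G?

No

|K| = 4 does not divide |G| = 18, so by Lagrange K is not a subgroup.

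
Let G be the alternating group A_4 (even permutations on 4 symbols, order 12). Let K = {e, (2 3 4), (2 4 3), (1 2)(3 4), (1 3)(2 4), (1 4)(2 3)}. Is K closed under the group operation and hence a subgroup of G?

No

Closure fails: (2 4 3) ∘ (1 2)(3 4) = (1 4 2) ∉ K. So K is not a subgroup.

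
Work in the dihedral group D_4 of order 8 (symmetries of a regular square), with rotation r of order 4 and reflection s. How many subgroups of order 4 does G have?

|G| = 8 and 4 | 8, so subgroups of order 4 are possible by Lagrange.
The subgroups of order 4 are: {e, r, r^2, r^3}; {e, r^2, s, r^2s}; {e, r^2, rs, r^3s}.
So G has 3 subgroups of order 4.

3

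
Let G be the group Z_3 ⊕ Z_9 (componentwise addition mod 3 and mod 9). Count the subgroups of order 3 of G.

4

|G| = 27 and 3 | 27, so subgroups of order 3 are possible by Lagrange.
The subgroups of order 3 are: {(0,0), (0,3), (0,6)}; {(0,0), (1,0), (2,0)}; {(0,0), (1,3), (2,6)}; {(0,0), (1,6), (2,3)}.
So G has 4 subgroups of order 3.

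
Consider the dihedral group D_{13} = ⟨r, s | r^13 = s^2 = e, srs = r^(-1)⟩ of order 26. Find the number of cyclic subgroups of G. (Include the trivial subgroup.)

Group the elements of G by the cyclic subgroup they generate; each cyclic subgroup of order d accounts for φ(d) elements.
Cyclic subgroups by order — order 1: 1; order 2: 13; order 13: 1.
Total: 15.

15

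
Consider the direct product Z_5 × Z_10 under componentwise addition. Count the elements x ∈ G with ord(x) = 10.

An element (a,b) has order lcm(ord(a), ord(b)); count pairs with lcm equal to 10.
Enumerating gives 24 such elements.

24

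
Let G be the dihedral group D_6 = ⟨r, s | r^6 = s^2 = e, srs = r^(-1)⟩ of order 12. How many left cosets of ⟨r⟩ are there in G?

|⟨r⟩| = 6 and |G| = 12.
By Lagrange, [G : H] = |G|/|H| = 12/6 = 2.

2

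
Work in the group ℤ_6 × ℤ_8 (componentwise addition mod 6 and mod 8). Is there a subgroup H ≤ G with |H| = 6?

6 | 48. A subgroup of order 6 is {(0,0), (0,4), (2,0), (2,4), (4,0), (4,4)}.

Yes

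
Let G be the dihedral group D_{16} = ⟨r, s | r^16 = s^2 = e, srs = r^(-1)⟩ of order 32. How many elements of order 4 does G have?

The elements of order 4 are: r^4, r^12.
That's 2.

2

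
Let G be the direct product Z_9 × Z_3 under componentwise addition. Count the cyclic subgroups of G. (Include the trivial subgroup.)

8

Group the elements of G by the cyclic subgroup they generate; each cyclic subgroup of order d accounts for φ(d) elements.
Cyclic subgroups by order — order 1: 1; order 3: 4; order 9: 3.
Total: 8.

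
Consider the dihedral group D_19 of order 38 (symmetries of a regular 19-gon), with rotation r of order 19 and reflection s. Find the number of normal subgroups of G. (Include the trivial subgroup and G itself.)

G has 22 subgroups. Checking conjugation-invariance by order — order 1: 1/1 normal; order 2: 0/19 normal; order 19: 1/1 normal; order 38: 1/1 normal.
Total normal subgroups: 3.

3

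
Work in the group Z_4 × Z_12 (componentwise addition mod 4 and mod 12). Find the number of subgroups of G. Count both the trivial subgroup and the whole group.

30

|G| = 48, so by Lagrange every subgroup order divides 48. Divisors: 1, 2, 3, 4, 6, 8, 12, 16, 24, 48.
Subgroups by order — order 1: 1; order 2: 3; order 3: 1; order 4: 7; order 6: 3; order 8: 3; order 12: 7; order 16: 1; order 24: 3; order 48: 1.
Total: 1 + 3 + 1 + 7 + 3 + 3 + 7 + 1 + 3 + 1 = 30.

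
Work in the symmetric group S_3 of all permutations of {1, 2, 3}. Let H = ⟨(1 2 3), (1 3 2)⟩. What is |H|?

3

|⟨(1 2 3)⟩| = 3 and |⟨(1 3 2)⟩| = 3, so |H| is a multiple of lcm(3, 3) = 3 and divides |G| = 6.
Closing under the operation: H = {e, (1 2 3), (1 3 2)}, so |H| = 3.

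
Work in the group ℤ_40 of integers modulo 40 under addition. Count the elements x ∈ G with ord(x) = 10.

In a cyclic group of order 40, the number of elements of order d (for d | 40) is φ(d).
φ(10) = 4.

4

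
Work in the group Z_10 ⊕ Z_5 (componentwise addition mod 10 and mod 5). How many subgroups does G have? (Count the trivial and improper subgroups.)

16

|G| = 50, so by Lagrange every subgroup order divides 50. Divisors: 1, 2, 5, 10, 25, 50.
Subgroups by order — order 1: 1; order 2: 1; order 5: 6; order 10: 6; order 25: 1; order 50: 1.
Total: 1 + 1 + 6 + 6 + 1 + 1 = 16.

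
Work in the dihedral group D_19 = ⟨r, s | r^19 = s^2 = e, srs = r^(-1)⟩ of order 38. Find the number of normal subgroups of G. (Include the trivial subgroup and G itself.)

G has 22 subgroups. Checking conjugation-invariance by order — order 1: 1/1 normal; order 2: 0/19 normal; order 19: 1/1 normal; order 38: 1/1 normal.
Total normal subgroups: 3.

3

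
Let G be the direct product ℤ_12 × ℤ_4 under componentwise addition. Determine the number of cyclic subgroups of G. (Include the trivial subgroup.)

20

Each element a generates a cyclic subgroup ⟨a⟩; distinct elements may generate the same one (a cyclic group of order d has φ(d) generators).
Cyclic subgroups by order — order 1: 1; order 2: 3; order 3: 1; order 4: 6; order 6: 3; order 12: 6.
Total: 20.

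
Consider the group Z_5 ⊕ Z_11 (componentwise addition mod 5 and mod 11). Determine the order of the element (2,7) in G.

55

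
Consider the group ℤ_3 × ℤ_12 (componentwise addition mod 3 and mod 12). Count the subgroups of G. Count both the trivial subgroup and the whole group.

18

|G| = 36, so by Lagrange every subgroup order divides 36. Divisors: 1, 2, 3, 4, 6, 9, 12, 18, 36.
Subgroups by order — order 1: 1; order 2: 1; order 3: 4; order 4: 1; order 6: 4; order 9: 1; order 12: 4; order 18: 1; order 36: 1.
Total: 1 + 1 + 4 + 1 + 4 + 1 + 4 + 1 + 1 = 18.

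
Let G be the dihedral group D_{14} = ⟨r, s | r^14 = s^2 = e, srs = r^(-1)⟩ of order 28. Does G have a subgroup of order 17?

No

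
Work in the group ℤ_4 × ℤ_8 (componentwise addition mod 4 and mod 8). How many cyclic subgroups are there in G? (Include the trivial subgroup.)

14

A cyclic subgroup of order d is generated by each of its φ(d) elements of order d, so the cyclic subgroups of order d number (#elements of order d)/φ(d).
Cyclic subgroups by order — order 1: 1; order 2: 3; order 4: 6; order 8: 4.
Total: 14.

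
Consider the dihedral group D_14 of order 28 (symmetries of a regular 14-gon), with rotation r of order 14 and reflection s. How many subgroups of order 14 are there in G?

|G| = 28 and 14 | 28, so subgroups of order 14 are possible by Lagrange.
The subgroups of order 14 are: {e, r, r^2, r^3, r^4, r^5, r^6, r^7, r^8, r^9, r^10, r^11, r^12, r^13}; {e, r^2, r^4, r^6, r^8, r^10, r^12, s, r^2s, r^4s, r^6s, r^8s, r^10s, r^12s}; {e, r^2, r^4, r^6, r^8, r^10, r^12, rs, r^3s, r^5s, r^7s, r^9s, r^11s, r^13s}.
So G has 3 subgroups of order 14.

3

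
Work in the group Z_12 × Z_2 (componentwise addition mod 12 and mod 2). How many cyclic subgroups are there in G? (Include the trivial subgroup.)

Each element a generates a cyclic subgroup ⟨a⟩; distinct elements may generate the same one (a cyclic group of order d has φ(d) generators).
Cyclic subgroups by order — order 1: 1; order 2: 3; order 3: 1; order 4: 2; order 6: 3; order 12: 2.
Total: 12.

12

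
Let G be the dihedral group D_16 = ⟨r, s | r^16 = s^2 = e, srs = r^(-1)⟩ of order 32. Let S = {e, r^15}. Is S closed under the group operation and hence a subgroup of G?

r^15 ∈ S but its inverse r ∉ S, so S is not a subgroup.

No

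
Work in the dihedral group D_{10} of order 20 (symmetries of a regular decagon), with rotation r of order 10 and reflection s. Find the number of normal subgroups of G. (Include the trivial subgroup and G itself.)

7

G has 22 subgroups. Checking conjugation-invariance by order — order 1: 1/1 normal; order 2: 1/11 normal; order 4: 0/5 normal; order 5: 1/1 normal; order 10: 3/3 normal; order 20: 1/1 normal.
Total normal subgroups: 7.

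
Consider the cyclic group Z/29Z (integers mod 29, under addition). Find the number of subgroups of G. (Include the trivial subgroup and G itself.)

Subgroups of the cyclic group Z/29Z correspond bijectively to divisors of 29.
Divisors of 29: 1, 29.
So Z/29Z has 2 subgroups.

2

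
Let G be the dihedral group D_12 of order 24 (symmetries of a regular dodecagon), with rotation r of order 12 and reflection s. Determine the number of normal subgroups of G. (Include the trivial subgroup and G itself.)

G has 34 subgroups. Checking conjugation-invariance by order — order 1: 1/1 normal; order 2: 1/13 normal; order 3: 1/1 normal; order 4: 1/7 normal; order 6: 1/5 normal; order 8: 0/3 normal; order 12: 3/3 normal; order 24: 1/1 normal.
Total normal subgroups: 9.

9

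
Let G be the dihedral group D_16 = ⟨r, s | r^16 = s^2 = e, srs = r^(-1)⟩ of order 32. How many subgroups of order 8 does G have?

|G| = 32 and 8 | 32, so subgroups of order 8 are possible by Lagrange.
The subgroups of order 8 are: {e, r^2, r^4, r^6, r^8, r^10, r^12, r^14}; {e, r^4, r^8, r^12, r^2s, r^6s, r^10s, r^14s}; {e, r^4, r^8, r^12, r^3s, r^7s, r^11s, r^15s}; {e, r^4, r^8, r^12, s, r^4s, r^8s, r^12s}; … (5 in all).
So G has 5 subgroups of order 8.

5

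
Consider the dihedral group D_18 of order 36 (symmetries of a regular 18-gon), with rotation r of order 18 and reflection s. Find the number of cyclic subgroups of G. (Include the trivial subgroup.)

24

Each element a generates a cyclic subgroup ⟨a⟩; distinct elements may generate the same one (a cyclic group of order d has φ(d) generators).
Cyclic subgroups by order — order 1: 1; order 2: 19; order 3: 1; order 6: 1; order 9: 1; order 18: 1.
Total: 24.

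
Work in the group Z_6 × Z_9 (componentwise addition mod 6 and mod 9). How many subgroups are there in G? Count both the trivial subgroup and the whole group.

20

|G| = 54, so by Lagrange every subgroup order divides 54. Divisors: 1, 2, 3, 6, 9, 18, 27, 54.
Subgroups by order — order 1: 1; order 2: 1; order 3: 4; order 6: 4; order 9: 4; order 18: 4; order 27: 1; order 54: 1.
Total: 1 + 1 + 4 + 4 + 4 + 4 + 1 + 1 = 20.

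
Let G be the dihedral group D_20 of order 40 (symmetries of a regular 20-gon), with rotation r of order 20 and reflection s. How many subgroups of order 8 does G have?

|G| = 40 and 8 | 40, so subgroups of order 8 are possible by Lagrange.
The subgroups of order 8 are: {e, r^5, r^10, r^15, s, r^5s, r^10s, r^15s}; {e, r^5, r^10, r^15, rs, r^6s, r^11s, r^16s}; {e, r^5, r^10, r^15, r^2s, r^7s, r^12s, r^17s}; {e, r^5, r^10, r^15, r^3s, r^8s, r^13s, r^18s}; … (5 in all).
So G has 5 subgroups of order 8.

5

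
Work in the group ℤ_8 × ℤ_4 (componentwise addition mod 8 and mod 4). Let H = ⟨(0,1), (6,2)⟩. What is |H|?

|⟨(0,1)⟩| = 4 and |⟨(6,2)⟩| = 4, so |H| is a multiple of lcm(4, 4) = 4 and divides |G| = 32.
Closing under the operation: H = {(0,0), (0,1), (0,2), (0,3), (2,0), (2,1), (2,2), (2,3), (4,0), (4,1), (4,2), (4,3), (6,0), (6,1), (6,2), (6,3)}, so |H| = 16.

16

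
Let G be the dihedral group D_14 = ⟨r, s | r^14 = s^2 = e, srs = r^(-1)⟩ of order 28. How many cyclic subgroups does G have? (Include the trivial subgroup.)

18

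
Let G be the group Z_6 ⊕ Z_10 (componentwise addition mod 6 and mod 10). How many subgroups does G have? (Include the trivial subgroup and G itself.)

|G| = 60, so by Lagrange every subgroup order divides 60. Divisors: 1, 2, 3, 4, 5, 6, 10, 12, 15, 20, 30, 60.
Subgroups by order — order 1: 1; order 2: 3; order 3: 1; order 4: 1; order 5: 1; order 6: 3; order 10: 3; order 12: 1; order 15: 1; order 20: 1; order 30: 3; order 60: 1.
Total: 1 + 3 + 1 + 1 + 1 + 3 + 3 + 1 + 1 + 1 + 3 + 1 = 20.

20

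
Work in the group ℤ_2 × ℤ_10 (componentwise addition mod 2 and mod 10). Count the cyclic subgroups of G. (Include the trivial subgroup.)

8

A cyclic subgroup of order d is generated by each of its φ(d) elements of order d, so the cyclic subgroups of order d number (#elements of order d)/φ(d).
Cyclic subgroups by order — order 1: 1; order 2: 3; order 5: 1; order 10: 3.
Total: 8.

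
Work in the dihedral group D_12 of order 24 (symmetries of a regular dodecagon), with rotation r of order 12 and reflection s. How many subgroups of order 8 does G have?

|G| = 24 and 8 | 24, so subgroups of order 8 are possible by Lagrange.
The subgroups of order 8 are: {e, r^3, r^6, r^9, rs, r^4s, r^7s, r^10s}; {e, r^3, r^6, r^9, r^2s, r^5s, r^8s, r^11s}; {e, r^3, r^6, r^9, s, r^3s, r^6s, r^9s}.
So G has 3 subgroups of order 8.

3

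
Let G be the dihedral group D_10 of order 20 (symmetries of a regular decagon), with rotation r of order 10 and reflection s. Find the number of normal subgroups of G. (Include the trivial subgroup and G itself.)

7

G has 22 subgroups. Checking conjugation-invariance by order — order 1: 1/1 normal; order 2: 1/11 normal; order 4: 0/5 normal; order 5: 1/1 normal; order 10: 3/3 normal; order 20: 1/1 normal.
Total normal subgroups: 7.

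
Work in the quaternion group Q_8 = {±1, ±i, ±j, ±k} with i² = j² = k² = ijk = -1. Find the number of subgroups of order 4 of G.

|G| = 8 and 4 | 8, so subgroups of order 4 are possible by Lagrange.
The subgroups of order 4 are: {1, -1, i, -i}; {1, -1, j, -j}; {1, -1, k, -k}.
So G has 3 subgroups of order 4.

3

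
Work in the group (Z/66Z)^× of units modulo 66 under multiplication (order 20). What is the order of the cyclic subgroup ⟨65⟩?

2

Compute successive powers of 65 mod 66: 65, 1; 65^2 ≡ 1 (mod 66).
So |⟨65⟩| = 2.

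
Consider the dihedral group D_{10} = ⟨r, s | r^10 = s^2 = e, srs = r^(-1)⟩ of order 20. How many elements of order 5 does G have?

The elements of order 5 are: r^2, r^4, r^6, r^8.
That's 4.

4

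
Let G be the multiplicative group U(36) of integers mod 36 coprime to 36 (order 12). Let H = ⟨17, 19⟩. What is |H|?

4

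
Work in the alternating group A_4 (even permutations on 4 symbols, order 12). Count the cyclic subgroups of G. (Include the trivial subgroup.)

8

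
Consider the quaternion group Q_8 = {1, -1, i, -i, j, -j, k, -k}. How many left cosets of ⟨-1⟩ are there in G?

4

|⟨-1⟩| = 2 and |G| = 8.
By Lagrange, [G : H] = |G|/|H| = 8/2 = 4.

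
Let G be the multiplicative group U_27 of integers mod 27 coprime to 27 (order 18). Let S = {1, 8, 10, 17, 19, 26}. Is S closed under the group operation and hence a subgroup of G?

Yes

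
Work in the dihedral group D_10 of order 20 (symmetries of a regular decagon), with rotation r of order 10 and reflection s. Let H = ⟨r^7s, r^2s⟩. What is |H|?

4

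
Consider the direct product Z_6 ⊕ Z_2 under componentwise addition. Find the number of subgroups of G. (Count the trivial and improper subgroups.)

|G| = 12, so by Lagrange every subgroup order divides 12. Divisors: 1, 2, 3, 4, 6, 12.
Subgroups by order — order 1: 1; order 2: 3; order 3: 1; order 4: 1; order 6: 3; order 12: 1.
Total: 1 + 3 + 1 + 1 + 3 + 1 = 10.

10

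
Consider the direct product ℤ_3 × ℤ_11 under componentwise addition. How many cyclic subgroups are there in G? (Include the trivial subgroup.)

Each element a generates a cyclic subgroup ⟨a⟩; distinct elements may generate the same one (a cyclic group of order d has φ(d) generators).
Cyclic subgroups by order — order 1: 1; order 3: 1; order 11: 1; order 33: 1.
Total: 4.

4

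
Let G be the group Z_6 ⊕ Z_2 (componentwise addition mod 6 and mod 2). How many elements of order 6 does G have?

6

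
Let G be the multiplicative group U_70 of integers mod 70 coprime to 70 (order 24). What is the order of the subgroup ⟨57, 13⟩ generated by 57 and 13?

|⟨57⟩| = 4 and |⟨13⟩| = 4, so |H| is a multiple of lcm(4, 4) = 4 and divides |G| = 24.
Closing under the operation: H = {1, 13, 27, 29, 41, 43, 57, 69}, so |H| = 8.

8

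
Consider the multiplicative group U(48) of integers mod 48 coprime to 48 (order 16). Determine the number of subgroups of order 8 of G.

|G| = 16 and 8 | 16, so subgroups of order 8 are possible by Lagrange.
The subgroups of order 8 are: {1, 11, 13, 23, 25, 35, 37, 47}; {1, 11, 17, 19, 25, 35, 41, 43}; {1, 5, 7, 11, 25, 29, 31, 35}; {1, 5, 13, 17, 25, 29, 37, 41}; … (7 in all).
So G has 7 subgroups of order 8.

7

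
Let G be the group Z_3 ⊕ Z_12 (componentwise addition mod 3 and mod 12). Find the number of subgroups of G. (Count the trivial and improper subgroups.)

|G| = 36, so by Lagrange every subgroup order divides 36. Divisors: 1, 2, 3, 4, 6, 9, 12, 18, 36.
Subgroups by order — order 1: 1; order 2: 1; order 3: 4; order 4: 1; order 6: 4; order 9: 1; order 12: 4; order 18: 1; order 36: 1.
Total: 1 + 1 + 4 + 1 + 4 + 1 + 4 + 1 + 1 = 18.

18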